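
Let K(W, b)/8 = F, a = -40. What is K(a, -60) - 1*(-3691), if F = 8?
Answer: 3755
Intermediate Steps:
K(W, b) = 64 (K(W, b) = 8*8 = 64)
K(a, -60) - 1*(-3691) = 64 - 1*(-3691) = 64 + 3691 = 3755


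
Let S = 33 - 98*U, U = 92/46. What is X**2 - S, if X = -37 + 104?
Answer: 4652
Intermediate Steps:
X = 67
U = 2 (U = 92*(1/46) = 2)
S = -163 (S = 33 - 98*2 = 33 - 196 = -163)
X**2 - S = 67**2 - 1*(-163) = 4489 + 163 = 4652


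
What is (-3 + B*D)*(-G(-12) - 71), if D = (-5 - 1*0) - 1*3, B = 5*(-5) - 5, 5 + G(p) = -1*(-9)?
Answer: -17775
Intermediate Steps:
G(p) = 4 (G(p) = -5 - 1*(-9) = -5 + 9 = 4)
B = -30 (B = -25 - 5 = -30)
D = -8 (D = (-5 + 0) - 3 = -5 - 3 = -8)
(-3 + B*D)*(-G(-12) - 71) = (-3 - 30*(-8))*(-1*4 - 71) = (-3 + 240)*(-4 - 71) = 237*(-75) = -17775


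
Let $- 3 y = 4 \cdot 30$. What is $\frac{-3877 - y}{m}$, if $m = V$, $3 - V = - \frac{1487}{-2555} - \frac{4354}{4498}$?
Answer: $- \frac{7349383405}{6485519} \approx -1133.2$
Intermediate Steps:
$V = \frac{19456557}{5746195}$ ($V = 3 - \left(- \frac{1487}{-2555} - \frac{4354}{4498}\right) = 3 - \left(\left(-1487\right) \left(- \frac{1}{2555}\right) - \frac{2177}{2249}\right) = 3 - \left(\frac{1487}{2555} - \frac{2177}{2249}\right) = 3 - - \frac{2217972}{5746195} = 3 + \frac{2217972}{5746195} = \frac{19456557}{5746195} \approx 3.386$)
$y = -40$ ($y = - \frac{4 \cdot 30}{3} = \left(- \frac{1}{3}\right) 120 = -40$)
$m = \frac{19456557}{5746195} \approx 3.386$
$\frac{-3877 - y}{m} = \frac{-3877 - -40}{\frac{19456557}{5746195}} = \left(-3877 + 40\right) \frac{5746195}{19456557} = \left(-3837\right) \frac{5746195}{19456557} = - \frac{7349383405}{6485519}$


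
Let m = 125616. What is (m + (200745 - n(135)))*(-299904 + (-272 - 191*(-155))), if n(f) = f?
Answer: -88267295046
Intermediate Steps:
(m + (200745 - n(135)))*(-299904 + (-272 - 191*(-155))) = (125616 + (200745 - 1*135))*(-299904 + (-272 - 191*(-155))) = (125616 + (200745 - 135))*(-299904 + (-272 + 29605)) = (125616 + 200610)*(-299904 + 29333) = 326226*(-270571) = -88267295046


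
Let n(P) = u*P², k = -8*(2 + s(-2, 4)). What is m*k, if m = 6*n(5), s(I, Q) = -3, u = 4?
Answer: 4800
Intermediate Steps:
k = 8 (k = -8*(2 - 3) = -8*(-1) = 8)
n(P) = 4*P²
m = 600 (m = 6*(4*5²) = 6*(4*25) = 6*100 = 600)
m*k = 600*8 = 4800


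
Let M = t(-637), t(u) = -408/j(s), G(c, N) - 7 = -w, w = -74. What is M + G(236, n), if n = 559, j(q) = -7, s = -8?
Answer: 975/7 ≈ 139.29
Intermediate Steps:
G(c, N) = 81 (G(c, N) = 7 - 1*(-74) = 7 + 74 = 81)
t(u) = 408/7 (t(u) = -408/(-7) = -408*(-1/7) = 408/7)
M = 408/7 ≈ 58.286
M + G(236, n) = 408/7 + 81 = 975/7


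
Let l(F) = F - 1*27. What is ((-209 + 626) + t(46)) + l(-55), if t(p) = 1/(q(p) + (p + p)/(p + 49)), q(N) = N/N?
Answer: 62740/187 ≈ 335.51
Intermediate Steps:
q(N) = 1
l(F) = -27 + F (l(F) = F - 27 = -27 + F)
t(p) = 1/(1 + 2*p/(49 + p)) (t(p) = 1/(1 + (p + p)/(p + 49)) = 1/(1 + (2*p)/(49 + p)) = 1/(1 + 2*p/(49 + p)))
((-209 + 626) + t(46)) + l(-55) = ((-209 + 626) + (49 + 46)/(49 + 3*46)) + (-27 - 55) = (417 + 95/(49 + 138)) - 82 = (417 + 95/187) - 82 = 78074/187 - 82 = 62740/187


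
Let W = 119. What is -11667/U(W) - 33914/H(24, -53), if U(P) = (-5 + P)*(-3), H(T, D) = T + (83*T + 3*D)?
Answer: 372853/23522 ≈ 15.851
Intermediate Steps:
H(T, D) = 3*D + 84*T (H(T, D) = T + (3*D + 83*T) = 3*D + 84*T)
U(P) = 15 - 3*P
-11667/U(W) - 33914/H(24, -53) = -11667/(15 - 3*119) - 33914/(3*(-53) + 84*24) = -11667/(15 - 357) - 33914/(-159 + 2016) = -11667/(-342) - 33914/1857 = -11667*(-1/342) - 33914*1/1857 = 3889/114 - 33914/1857 = 372853/23522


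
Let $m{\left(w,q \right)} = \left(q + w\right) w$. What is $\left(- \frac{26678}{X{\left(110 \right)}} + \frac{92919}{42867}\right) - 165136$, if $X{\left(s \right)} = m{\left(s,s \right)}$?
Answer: $- \frac{2595574391461}{15717900} \approx -1.6514 \cdot 10^{5}$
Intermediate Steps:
$m{\left(w,q \right)} = w \left(q + w\right)$
$X{\left(s \right)} = 2 s^{2}$ ($X{\left(s \right)} = s \left(s + s\right) = s 2 s = 2 s^{2}$)
$\left(- \frac{26678}{X{\left(110 \right)}} + \frac{92919}{42867}\right) - 165136 = \left(- \frac{26678}{2 \cdot 110^{2}} + \frac{92919}{42867}\right) - 165136 = \left(- \frac{26678}{2 \cdot 12100} + 92919 \cdot \frac{1}{42867}\right) - 165136 = \left(- \frac{26678}{24200} + \frac{30973}{14289}\right) - 165136 = \left(\left(-26678\right) \frac{1}{24200} + \frac{30973}{14289}\right) - 165136 = \left(- \frac{13339}{12100} + \frac{30973}{14289}\right) - 165136 = \frac{16742939}{15717900} - 165136 = - \frac{2595574391461}{15717900}$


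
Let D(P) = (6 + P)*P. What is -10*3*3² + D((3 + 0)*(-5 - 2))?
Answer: 45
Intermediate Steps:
D(P) = P*(6 + P)
-10*3*3² + D((3 + 0)*(-5 - 2)) = -10*3*3² + ((3 + 0)*(-5 - 2))*(6 + (3 + 0)*(-5 - 2)) = -30*9 + (3*(-7))*(6 + 3*(-7)) = -270 - 21*(6 - 21) = -270 - 21*(-15) = -270 + 315 = 45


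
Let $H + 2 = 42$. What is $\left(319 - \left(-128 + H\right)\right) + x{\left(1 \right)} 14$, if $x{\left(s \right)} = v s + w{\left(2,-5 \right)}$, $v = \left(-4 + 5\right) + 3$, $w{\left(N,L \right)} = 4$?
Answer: $519$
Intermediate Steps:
$H = 40$ ($H = -2 + 42 = 40$)
$v = 4$ ($v = 1 + 3 = 4$)
$x{\left(s \right)} = 4 + 4 s$ ($x{\left(s \right)} = 4 s + 4 = 4 + 4 s$)
$\left(319 - \left(-128 + H\right)\right) + x{\left(1 \right)} 14 = \left(319 + \left(128 - 40\right)\right) + \left(4 + 4 \cdot 1\right) 14 = \left(319 + \left(128 - 40\right)\right) + \left(4 + 4\right) 14 = \left(319 + 88\right) + 8 \cdot 14 = 407 + 112 = 519$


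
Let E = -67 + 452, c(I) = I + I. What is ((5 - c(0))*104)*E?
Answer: 200200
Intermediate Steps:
c(I) = 2*I
E = 385
((5 - c(0))*104)*E = ((5 - 2*0)*104)*385 = ((5 - 1*0)*104)*385 = ((5 + 0)*104)*385 = (5*104)*385 = 520*385 = 200200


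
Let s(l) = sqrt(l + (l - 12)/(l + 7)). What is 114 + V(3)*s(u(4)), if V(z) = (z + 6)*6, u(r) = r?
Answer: 114 + 324*sqrt(11)/11 ≈ 211.69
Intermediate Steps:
V(z) = 36 + 6*z (V(z) = (6 + z)*6 = 36 + 6*z)
s(l) = sqrt(l + (-12 + l)/(7 + l))
114 + V(3)*s(u(4)) = 114 + (36 + 6*3)*sqrt((-12 + 4 + 4*(7 + 4))/(7 + 4)) = 114 + (36 + 18)*sqrt((-12 + 4 + 4*11)/11) = 114 + 54*sqrt((-12 + 4 + 44)/11) = 114 + 54*sqrt((1/11)*36) = 114 + 54*sqrt(36/11) = 114 + 54*(6*sqrt(11)/11) = 114 + 324*sqrt(11)/11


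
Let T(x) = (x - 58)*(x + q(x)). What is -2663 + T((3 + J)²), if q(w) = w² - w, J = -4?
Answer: -2720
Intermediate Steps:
T(x) = (-58 + x)*(x + x*(-1 + x)) (T(x) = (x - 58)*(x + x*(-1 + x)) = (-58 + x)*(x + x*(-1 + x)))
-2663 + T((3 + J)²) = -2663 + ((3 - 4)²)²*(-58 + (3 - 4)²) = -2663 + ((-1)²)²*(-58 + (-1)²) = -2663 + 1²*(-58 + 1) = -2663 + 1*(-57) = -2663 - 57 = -2720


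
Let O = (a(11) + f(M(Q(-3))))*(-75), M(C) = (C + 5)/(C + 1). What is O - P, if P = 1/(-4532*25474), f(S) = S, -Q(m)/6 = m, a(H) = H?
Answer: -2008798123181/2193515192 ≈ -915.79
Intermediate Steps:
Q(m) = -6*m
M(C) = (5 + C)/(1 + C)
O = -17400/19 (O = (11 + (5 - 6*(-3))/(1 - 6*(-3)))*(-75) = (11 + (5 + 18)/(1 + 18))*(-75) = (11 + 23/19)*(-75) = (232/19)*(-75) = -17400/19 ≈ -915.79)
P = -1/115448168 (P = -1/4532*1/25474 = -1/115448168 ≈ -8.6619e-9)
O - P = -17400/19 - 1*(-1/115448168) = -17400/19 + 1/115448168 = -2008798123181/2193515192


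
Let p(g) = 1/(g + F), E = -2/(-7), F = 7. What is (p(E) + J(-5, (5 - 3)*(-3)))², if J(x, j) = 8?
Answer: 172225/2601 ≈ 66.215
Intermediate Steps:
E = 2/7 (E = -2*(-⅐) = 2/7 ≈ 0.28571)
p(g) = 1/(7 + g) (p(g) = 1/(g + 7) = 1/(7 + g))
(p(E) + J(-5, (5 - 3)*(-3)))² = (1/(7 + 2/7) + 8)² = (1/(51/7) + 8)² = (7/51 + 8)² = (415/51)² = 172225/2601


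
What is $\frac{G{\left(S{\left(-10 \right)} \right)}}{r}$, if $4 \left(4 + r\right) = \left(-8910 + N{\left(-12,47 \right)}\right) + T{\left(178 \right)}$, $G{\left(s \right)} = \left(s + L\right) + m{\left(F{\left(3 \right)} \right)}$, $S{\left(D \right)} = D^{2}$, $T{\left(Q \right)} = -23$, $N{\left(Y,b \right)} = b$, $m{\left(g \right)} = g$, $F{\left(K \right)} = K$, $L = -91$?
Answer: $- \frac{24}{4451} \approx -0.005392$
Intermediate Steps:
$G{\left(s \right)} = -88 + s$ ($G{\left(s \right)} = \left(s - 91\right) + 3 = \left(-91 + s\right) + 3 = -88 + s$)
$r = - \frac{4451}{2}$ ($r = -4 + \frac{\left(-8910 + 47\right) - 23}{4} = -4 + \frac{-8863 - 23}{4} = -4 + \frac{1}{4} \left(-8886\right) = -4 - \frac{4443}{2} = - \frac{4451}{2} \approx -2225.5$)
$\frac{G{\left(S{\left(-10 \right)} \right)}}{r} = \frac{-88 + \left(-10\right)^{2}}{- \frac{4451}{2}} = \left(-88 + 100\right) \left(- \frac{2}{4451}\right) = 12 \left(- \frac{2}{4451}\right) = - \frac{24}{4451}$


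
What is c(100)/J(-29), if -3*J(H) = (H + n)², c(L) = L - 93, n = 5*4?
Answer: -7/27 ≈ -0.25926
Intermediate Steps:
n = 20
c(L) = -93 + L
J(H) = -(20 + H)²/3 (J(H) = -(H + 20)²/3 = -(20 + H)²/3)
c(100)/J(-29) = (-93 + 100)/((-(20 - 29)²/3)) = 7/((-⅓*(-9)²)) = 7/((-⅓*81)) = 7/(-27) = 7*(-1/27) = -7/27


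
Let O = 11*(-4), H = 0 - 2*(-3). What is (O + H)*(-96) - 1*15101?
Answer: -11453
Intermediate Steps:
H = 6 (H = 0 + 6 = 6)
O = -44
(O + H)*(-96) - 1*15101 = (-44 + 6)*(-96) - 1*15101 = -38*(-96) - 15101 = 3648 - 15101 = -11453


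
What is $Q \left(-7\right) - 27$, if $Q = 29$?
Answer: $-230$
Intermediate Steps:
$Q \left(-7\right) - 27 = 29 \left(-7\right) - 27 = -203 - 27 = -230$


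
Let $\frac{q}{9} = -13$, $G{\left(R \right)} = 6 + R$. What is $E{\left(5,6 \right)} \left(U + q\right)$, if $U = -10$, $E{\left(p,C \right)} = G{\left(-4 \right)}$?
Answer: $-254$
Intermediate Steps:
$E{\left(p,C \right)} = 2$ ($E{\left(p,C \right)} = 6 - 4 = 2$)
$q = -117$ ($q = 9 \left(-13\right) = -117$)
$E{\left(5,6 \right)} \left(U + q\right) = 2 \left(-10 - 117\right) = 2 \left(-127\right) = -254$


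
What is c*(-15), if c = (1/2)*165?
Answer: -2475/2 ≈ -1237.5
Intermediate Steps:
c = 165/2 (c = (1*(½))*165 = (½)*165 = 165/2 ≈ 82.500)
c*(-15) = (165/2)*(-15) = -2475/2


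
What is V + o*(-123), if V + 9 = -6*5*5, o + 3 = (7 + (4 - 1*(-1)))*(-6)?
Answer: 9066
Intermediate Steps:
o = -75 (o = -3 + (7 + (4 - 1*(-1)))*(-6) = -3 + (7 + (4 + 1))*(-6) = -3 + (7 + 5)*(-6) = -3 + 12*(-6) = -3 - 72 = -75)
V = -159 (V = -9 - 6*5*5 = -9 - 30*5 = -9 - 150 = -159)
V + o*(-123) = -159 - 75*(-123) = -159 + 9225 = 9066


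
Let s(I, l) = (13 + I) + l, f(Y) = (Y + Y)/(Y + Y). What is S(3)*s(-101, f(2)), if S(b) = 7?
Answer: -609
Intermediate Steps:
f(Y) = 1 (f(Y) = (2*Y)/((2*Y)) = (2*Y)*(1/(2*Y)) = 1)
s(I, l) = 13 + I + l
S(3)*s(-101, f(2)) = 7*(13 - 101 + 1) = 7*(-87) = -609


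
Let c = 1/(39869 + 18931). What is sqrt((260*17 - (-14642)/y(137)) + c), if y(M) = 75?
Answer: sqrt(90458443)/140 ≈ 67.935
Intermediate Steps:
c = 1/58800 ≈ 1.7007e-5
sqrt((260*17 - (-14642)/y(137)) + c) = sqrt((260*17 - (-14642)/75) + 1/58800) = sqrt((4420 - (-14642)/75) + 1/58800) = sqrt((4420 - 1*(-14642/75)) + 1/58800) = sqrt((4420 + 14642/75) + 1/58800) = sqrt(346142/75 + 1/58800) = sqrt(90458443/19600) = sqrt(90458443)/140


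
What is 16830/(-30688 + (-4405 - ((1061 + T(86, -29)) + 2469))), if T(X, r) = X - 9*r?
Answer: -187/433 ≈ -0.43187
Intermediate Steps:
T(X, r) = X - 9*r
16830/(-30688 + (-4405 - ((1061 + T(86, -29)) + 2469))) = 16830/(-30688 + (-4405 - ((1061 + (86 - 9*(-29))) + 2469))) = 16830/(-30688 + (-4405 - ((1061 + (86 + 261)) + 2469))) = 16830/(-30688 + (-4405 - ((1061 + 347) + 2469))) = 16830/(-30688 + (-4405 - (1408 + 2469))) = 16830/(-30688 + (-4405 - 1*3877)) = 16830/(-30688 + (-4405 - 3877)) = 16830/(-30688 - 8282) = 16830/(-38970) = 16830*(-1/38970) = -187/433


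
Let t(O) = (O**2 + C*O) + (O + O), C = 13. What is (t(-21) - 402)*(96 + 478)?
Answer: -158424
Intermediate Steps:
t(O) = O**2 + 15*O (t(O) = (O**2 + 13*O) + (O + O) = (O**2 + 13*O) + 2*O = O**2 + 15*O)
(t(-21) - 402)*(96 + 478) = (-21*(15 - 21) - 402)*(96 + 478) = (-21*(-6) - 402)*574 = (126 - 402)*574 = -276*574 = -158424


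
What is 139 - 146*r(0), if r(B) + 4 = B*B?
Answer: 723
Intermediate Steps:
r(B) = -4 + B² (r(B) = -4 + B*B = -4 + B²)
139 - 146*r(0) = 139 - 146*(-4 + 0²) = 139 - 146*(-4 + 0) = 139 - 146*(-4) = 139 + 584 = 723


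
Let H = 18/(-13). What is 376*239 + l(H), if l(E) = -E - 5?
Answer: 1168185/13 ≈ 89860.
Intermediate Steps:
H = -18/13 (H = 18*(-1/13) = -18/13 ≈ -1.3846)
l(E) = -5 - E
376*239 + l(H) = 376*239 + (-5 - 1*(-18/13)) = 89864 + (-5 + 18/13) = 89864 - 47/13 = 1168185/13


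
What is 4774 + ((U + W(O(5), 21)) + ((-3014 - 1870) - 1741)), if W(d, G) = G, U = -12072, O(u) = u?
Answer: -13902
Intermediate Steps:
4774 + ((U + W(O(5), 21)) + ((-3014 - 1870) - 1741)) = 4774 + ((-12072 + 21) + ((-3014 - 1870) - 1741)) = 4774 + (-12051 + (-4884 - 1741)) = 4774 + (-12051 - 6625) = 4774 - 18676 = -13902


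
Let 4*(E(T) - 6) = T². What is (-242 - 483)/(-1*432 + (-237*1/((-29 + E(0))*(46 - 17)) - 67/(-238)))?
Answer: 115090850/68477177 ≈ 1.6807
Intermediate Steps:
E(T) = 6 + T²/4
(-242 - 483)/(-1*432 + (-237*1/((-29 + E(0))*(46 - 17)) - 67/(-238))) = (-242 - 483)/(-1*432 + (-237*1/((-29 + (6 + (¼)*0²))*(46 - 17)) - 67/(-238))) = -725/(-432 + (-237*1/(29*(-29 + (6 + (¼)*0))) - 67*(-1/238))) = -725/(-432 + (-237*1/(29*(-29 + (6 + 0))) + 67/238)) = -725/(-432 + (-237*1/(29*(-29 + 6)) + 67/238)) = -725/(-432 + (-237/(29*(-23)) + 67/238)) = -725/(-432 + (-237/(-667) + 67/238)) = -725/(-432 + (-237*(-1/667) + 67/238)) = -725/(-432 + (237/667 + 67/238)) = -725/(-432 + 101095/158746) = -725/(-68477177/158746) = -725*(-158746/68477177) = 115090850/68477177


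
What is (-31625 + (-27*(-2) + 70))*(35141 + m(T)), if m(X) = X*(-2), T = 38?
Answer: -1104582565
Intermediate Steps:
m(X) = -2*X
(-31625 + (-27*(-2) + 70))*(35141 + m(T)) = (-31625 + (-27*(-2) + 70))*(35141 - 2*38) = (-31625 + (54 + 70))*(35141 - 76) = (-31625 + 124)*35065 = -31501*35065 = -1104582565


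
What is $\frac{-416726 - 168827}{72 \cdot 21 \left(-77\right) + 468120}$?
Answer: $- \frac{585553}{351696} \approx -1.6649$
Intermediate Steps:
$\frac{-416726 - 168827}{72 \cdot 21 \left(-77\right) + 468120} = - \frac{585553}{1512 \left(-77\right) + 468120} = - \frac{585553}{-116424 + 468120} = - \frac{585553}{351696}$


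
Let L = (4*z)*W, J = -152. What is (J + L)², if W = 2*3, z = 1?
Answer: 16384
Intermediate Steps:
W = 6
L = 24 (L = (4*1)*6 = 4*6 = 24)
(J + L)² = (-152 + 24)² = (-128)² = 16384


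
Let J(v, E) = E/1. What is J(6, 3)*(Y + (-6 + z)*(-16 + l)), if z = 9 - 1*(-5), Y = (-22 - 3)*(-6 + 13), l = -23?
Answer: -1461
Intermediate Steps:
J(v, E) = E (J(v, E) = E*1 = E)
Y = -175 (Y = -25*7 = -175)
z = 14 (z = 9 + 5 = 14)
J(6, 3)*(Y + (-6 + z)*(-16 + l)) = 3*(-175 + (-6 + 14)*(-16 - 23)) = 3*(-175 + 8*(-39)) = 3*(-175 - 312) = 3*(-487) = -1461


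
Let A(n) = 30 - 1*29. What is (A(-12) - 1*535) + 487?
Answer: -47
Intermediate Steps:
A(n) = 1 (A(n) = 30 - 29 = 1)
(A(-12) - 1*535) + 487 = (1 - 1*535) + 487 = (1 - 535) + 487 = -534 + 487 = -47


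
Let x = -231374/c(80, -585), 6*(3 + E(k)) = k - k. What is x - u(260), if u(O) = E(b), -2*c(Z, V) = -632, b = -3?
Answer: -115213/158 ≈ -729.20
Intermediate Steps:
c(Z, V) = 316 (c(Z, V) = -½*(-632) = 316)
E(k) = -3 (E(k) = -3 + (k - k)/6 = -3 + (⅙)*0 = -3 + 0 = -3)
x = -115687/158 (x = -231374/316 = -231374*1/316 = -115687/158 ≈ -732.20)
u(O) = -3
x - u(260) = -115687/158 - 1*(-3) = -115687/158 + 3 = -115213/158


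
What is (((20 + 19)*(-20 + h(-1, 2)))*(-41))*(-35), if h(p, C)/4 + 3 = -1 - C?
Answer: -2462460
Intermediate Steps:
h(p, C) = -16 - 4*C (h(p, C) = -12 + 4*(-1 - C) = -12 + (-4 - 4*C) = -16 - 4*C)
(((20 + 19)*(-20 + h(-1, 2)))*(-41))*(-35) = (((20 + 19)*(-20 + (-16 - 4*2)))*(-41))*(-35) = ((39*(-20 + (-16 - 8)))*(-41))*(-35) = ((39*(-20 - 24))*(-41))*(-35) = ((39*(-44))*(-41))*(-35) = -1716*(-41)*(-35) = 70356*(-35) = -2462460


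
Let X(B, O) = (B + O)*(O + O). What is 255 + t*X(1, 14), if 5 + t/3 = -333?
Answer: -425625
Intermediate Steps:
t = -1014 (t = -15 + 3*(-333) = -15 - 999 = -1014)
X(B, O) = 2*O*(B + O) (X(B, O) = (B + O)*(2*O) = 2*O*(B + O))
255 + t*X(1, 14) = 255 - 2028*14*(1 + 14) = 255 - 2028*14*15 = 255 - 1014*420 = 255 - 425880 = -425625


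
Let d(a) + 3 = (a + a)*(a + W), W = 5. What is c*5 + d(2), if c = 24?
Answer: 145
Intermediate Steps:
d(a) = -3 + 2*a*(5 + a) (d(a) = -3 + (a + a)*(a + 5) = -3 + (2*a)*(5 + a) = -3 + 2*a*(5 + a))
c*5 + d(2) = 24*5 + (-3 + 2*2**2 + 10*2) = 120 + (-3 + 2*4 + 20) = 120 + (-3 + 8 + 20) = 120 + 25 = 145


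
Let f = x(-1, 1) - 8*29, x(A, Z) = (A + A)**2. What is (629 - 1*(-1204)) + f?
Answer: 1605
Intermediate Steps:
x(A, Z) = 4*A**2 (x(A, Z) = (2*A)**2 = 4*A**2)
f = -228 (f = 4*(-1)**2 - 8*29 = 4*1 - 232 = 4 - 232 = -228)
(629 - 1*(-1204)) + f = (629 - 1*(-1204)) - 228 = (629 + 1204) - 228 = 1833 - 228 = 1605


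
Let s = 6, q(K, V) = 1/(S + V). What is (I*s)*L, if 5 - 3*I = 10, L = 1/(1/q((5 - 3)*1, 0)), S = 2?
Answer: -5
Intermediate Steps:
q(K, V) = 1/(2 + V)
L = ½ (L = 1/(1/(1/(2 + 0))) = 1/(1/(1/2)) = 1/(1/(½)) = 1/2 = ½ ≈ 0.50000)
I = -5/3 (I = 5/3 - ⅓*10 = 5/3 - 10/3 = -5/3 ≈ -1.6667)
(I*s)*L = -5/3*6*(½) = -10*½ = -5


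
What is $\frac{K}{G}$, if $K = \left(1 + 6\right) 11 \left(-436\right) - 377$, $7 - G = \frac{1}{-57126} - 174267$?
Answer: $- \frac{1939370574}{9955576525} \approx -0.1948$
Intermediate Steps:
$G = \frac{9955576525}{57126}$ ($G = 7 - \left(\frac{1}{-57126} - 174267\right) = 7 - \left(- \frac{1}{57126} - 174267\right) = 7 - - \frac{9955176643}{57126} = 7 + \frac{9955176643}{57126} = \frac{9955576525}{57126} \approx 1.7427 \cdot 10^{5}$)
$K = -33949$ ($K = 7 \cdot 11 \left(-436\right) - 377 = 77 \left(-436\right) - 377 = -33572 - 377 = -33949$)
$\frac{K}{G} = - \frac{33949}{\frac{9955576525}{57126}} = \left(-33949\right) \frac{57126}{9955576525} = - \frac{1939370574}{9955576525}$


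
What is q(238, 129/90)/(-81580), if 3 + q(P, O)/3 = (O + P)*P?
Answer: -213683/101975 ≈ -2.0954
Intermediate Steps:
q(P, O) = -9 + 3*P*(O + P) (q(P, O) = -9 + 3*((O + P)*P) = -9 + 3*(P*(O + P)) = -9 + 3*P*(O + P))
q(238, 129/90)/(-81580) = (-9 + 3*238² + 3*(129/90)*238)/(-81580) = (-9 + 3*56644 + 3*(129*(1/90))*238)*(-1/81580) = (-9 + 169932 + 3*(43/30)*238)*(-1/81580) = (-9 + 169932 + 5117/5)*(-1/81580) = (854732/5)*(-1/81580) = -213683/101975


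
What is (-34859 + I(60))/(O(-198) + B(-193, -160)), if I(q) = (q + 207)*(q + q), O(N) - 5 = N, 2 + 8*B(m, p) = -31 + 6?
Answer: 22552/1571 ≈ 14.355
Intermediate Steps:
B(m, p) = -27/8 (B(m, p) = -1/4 + (-31 + 6)/8 = -1/4 + (1/8)*(-25) = -1/4 - 25/8 = -27/8)
O(N) = 5 + N
I(q) = 2*q*(207 + q) (I(q) = (207 + q)*(2*q) = 2*q*(207 + q))
(-34859 + I(60))/(O(-198) + B(-193, -160)) = (-34859 + 2*60*(207 + 60))/((5 - 198) - 27/8) = (-34859 + 2*60*267)/(-193 - 27/8) = (-34859 + 32040)/(-1571/8) = -2819*(-8/1571) = 22552/1571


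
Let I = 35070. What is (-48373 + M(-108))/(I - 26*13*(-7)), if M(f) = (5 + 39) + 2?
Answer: -48327/37436 ≈ -1.2909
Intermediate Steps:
M(f) = 46 (M(f) = 44 + 2 = 46)
(-48373 + M(-108))/(I - 26*13*(-7)) = (-48373 + 46)/(35070 - 26*13*(-7)) = -48327/(35070 - 338*(-7)) = -48327/(35070 + 2366) = -48327/37436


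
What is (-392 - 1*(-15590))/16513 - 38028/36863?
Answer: -67712490/608718719 ≈ -0.11124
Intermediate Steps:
(-392 - 1*(-15590))/16513 - 38028/36863 = (-392 + 15590)*(1/16513) - 38028*1/36863 = 15198*(1/16513) - 38028/36863 = 15198/16513 - 38028/36863 = -67712490/608718719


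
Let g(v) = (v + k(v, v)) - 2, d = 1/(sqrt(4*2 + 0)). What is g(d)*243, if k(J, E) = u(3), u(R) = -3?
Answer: -1215 + 243*sqrt(2)/4 ≈ -1129.1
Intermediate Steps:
d = sqrt(2)/4 (d = 1/(sqrt(8 + 0)) = 1/(sqrt(8)) = 1/(2*sqrt(2)) = sqrt(2)/4 ≈ 0.35355)
k(J, E) = -3
g(v) = -5 + v (g(v) = (v - 3) - 2 = (-3 + v) - 2 = -5 + v)
g(d)*243 = (-5 + sqrt(2)/4)*243 = -1215 + 243*sqrt(2)/4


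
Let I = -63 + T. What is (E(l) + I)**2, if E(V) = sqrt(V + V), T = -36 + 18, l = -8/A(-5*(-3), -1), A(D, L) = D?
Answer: 98399/15 - 216*I*sqrt(15)/5 ≈ 6559.9 - 167.31*I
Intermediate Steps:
l = -8/15 (l = -8/((-5*(-3))) = -8/15 ≈ -0.53333)
T = -18
E(V) = sqrt(2)*sqrt(V) (E(V) = sqrt(2*V) = sqrt(2)*sqrt(V))
I = -81 (I = -63 - 18 = -81)
(E(l) + I)**2 = (sqrt(2)*sqrt(-8/15) - 81)**2 = (sqrt(2)*(2*I*sqrt(30)/15) - 81)**2 = (4*I*sqrt(15)/15 - 81)**2 = (-81 + 4*I*sqrt(15)/15)**2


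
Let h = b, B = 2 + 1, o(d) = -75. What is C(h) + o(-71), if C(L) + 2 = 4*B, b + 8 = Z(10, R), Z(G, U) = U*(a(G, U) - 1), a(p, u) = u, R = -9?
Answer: -65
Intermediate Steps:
B = 3
Z(G, U) = U*(-1 + U) (Z(G, U) = U*(U - 1) = U*(-1 + U))
b = 82 (b = -8 - 9*(-1 - 9) = -8 - 9*(-10) = -8 + 90 = 82)
h = 82
C(L) = 10 (C(L) = -2 + 4*3 = -2 + 12 = 10)
C(h) + o(-71) = 10 - 75 = -65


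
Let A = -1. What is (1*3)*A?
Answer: -3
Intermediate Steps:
(1*3)*A = (1*3)*(-1) = 3*(-1) = -3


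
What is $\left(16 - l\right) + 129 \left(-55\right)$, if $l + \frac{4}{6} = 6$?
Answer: $- \frac{21253}{3} \approx -7084.3$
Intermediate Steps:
$l = \frac{16}{3}$ ($l = - \frac{2}{3} + 6 = \frac{16}{3} \approx 5.3333$)
$\left(16 - l\right) + 129 \left(-55\right) = \left(16 - \frac{16}{3}\right) + 129 \left(-55\right) = \left(16 - \frac{16}{3}\right) - 7095 = \frac{32}{3} - 7095 = - \frac{21253}{3}$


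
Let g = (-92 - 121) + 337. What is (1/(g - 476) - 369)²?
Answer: 16871152321/123904 ≈ 1.3616e+5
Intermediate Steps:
g = 124 (g = -213 + 337 = 124)
(1/(g - 476) - 369)² = (1/(124 - 476) - 369)² = (1/(-352) - 369)² = (-1/352 - 369)² = (-129889/352)² = 16871152321/123904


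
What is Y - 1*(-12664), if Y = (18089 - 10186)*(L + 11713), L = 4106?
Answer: 125030221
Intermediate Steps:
Y = 125017557 (Y = (18089 - 10186)*(4106 + 11713) = 7903*15819 = 125017557)
Y - 1*(-12664) = 125017557 - 1*(-12664) = 125017557 + 12664 = 125030221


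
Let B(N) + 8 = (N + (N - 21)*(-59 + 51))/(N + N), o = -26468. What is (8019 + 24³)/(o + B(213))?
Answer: -3101706/3760033 ≈ -0.82491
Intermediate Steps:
B(N) = -8 + (168 - 7*N)/(2*N) (B(N) = -8 + (N + (N - 21)*(-59 + 51))/(N + N) = -8 + (N + (-21 + N)*(-8))/((2*N)) = -8 + (N + (168 - 8*N))*(1/(2*N)) = -8 + (168 - 7*N)*(1/(2*N)) = -8 + (168 - 7*N)/(2*N))
(8019 + 24³)/(o + B(213)) = (8019 + 24³)/(-26468 + (-23/2 + 84/213)) = (8019 + 13824)/(-26468 + (-23/2 + 84*(1/213))) = 21843/(-26468 + (-23/2 + 28/71)) = 21843/(-26468 - 1577/142) = 21843/(-3760033/142) = 21843*(-142/3760033) = -3101706/3760033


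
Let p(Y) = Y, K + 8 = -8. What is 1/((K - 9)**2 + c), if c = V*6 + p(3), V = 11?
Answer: 1/694 ≈ 0.0014409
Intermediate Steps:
K = -16 (K = -8 - 8 = -16)
c = 69 (c = 11*6 + 3 = 66 + 3 = 69)
1/((K - 9)**2 + c) = 1/((-16 - 9)**2 + 69) = 1/((-25)**2 + 69) = 1/(625 + 69) = 1/694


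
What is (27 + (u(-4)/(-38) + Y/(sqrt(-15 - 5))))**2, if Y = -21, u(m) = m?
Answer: 5145299/7220 + 2163*I*sqrt(5)/19 ≈ 712.65 + 254.56*I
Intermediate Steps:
(27 + (u(-4)/(-38) + Y/(sqrt(-15 - 5))))**2 = (27 + (-4/(-38) - 21/sqrt(-15 - 5)))**2 = (27 + (-4*(-1/38) - 21*(-I*sqrt(5)/10)))**2 = (27 + (2/19 - 21*(-I*sqrt(5)/10)))**2 = (27 + (2/19 - (-21)*I*sqrt(5)/10))**2 = (27 + (2/19 + 21*I*sqrt(5)/10))**2 = (515/19 + 21*I*sqrt(5)/10)**2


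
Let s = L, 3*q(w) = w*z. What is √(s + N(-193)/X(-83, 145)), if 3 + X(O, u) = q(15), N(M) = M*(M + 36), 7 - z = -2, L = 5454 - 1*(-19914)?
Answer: √46021794/42 ≈ 161.52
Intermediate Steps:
L = 25368 (L = 5454 + 19914 = 25368)
z = 9 (z = 7 - 1*(-2) = 7 + 2 = 9)
N(M) = M*(36 + M)
q(w) = 3*w (q(w) = (w*9)/3 = (9*w)/3 = 3*w)
X(O, u) = 42 (X(O, u) = -3 + 3*15 = -3 + 45 = 42)
s = 25368
√(s + N(-193)/X(-83, 145)) = √(25368 - 193*(36 - 193)/42) = √(25368 - 193*(-157)*(1/42)) = √(25368 + 30301*(1/42)) = √(25368 + 30301/42) = √(1095757/42) = √46021794/42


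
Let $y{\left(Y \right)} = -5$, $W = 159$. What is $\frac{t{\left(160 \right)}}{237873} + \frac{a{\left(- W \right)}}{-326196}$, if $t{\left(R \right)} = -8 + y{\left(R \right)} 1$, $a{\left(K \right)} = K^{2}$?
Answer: $- \frac{668656429}{8621469012} \approx -0.077557$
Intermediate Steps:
$t{\left(R \right)} = -13$ ($t{\left(R \right)} = -8 - 5 = -13$)
$\frac{t{\left(160 \right)}}{237873} + \frac{a{\left(- W \right)}}{-326196} = - \frac{13}{237873} + \frac{\left(\left(-1\right) 159\right)^{2}}{-326196} = \left(-13\right) \frac{1}{237873} + \left(-159\right)^{2} \left(- \frac{1}{326196}\right) = - \frac{13}{237873} + 25281 \left(- \frac{1}{326196}\right) = - \frac{13}{237873} - \frac{2809}{36244} = - \frac{668656429}{8621469012}$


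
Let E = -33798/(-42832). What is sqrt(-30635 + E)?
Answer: I*sqrt(3512557345394)/10708 ≈ 175.03*I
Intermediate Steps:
E = 16899/21416 (E = -33798*(-1/42832) = 16899/21416 ≈ 0.78908)
sqrt(-30635 + E) = sqrt(-30635 + 16899/21416) = sqrt(-656062261/21416) = I*sqrt(3512557345394)/10708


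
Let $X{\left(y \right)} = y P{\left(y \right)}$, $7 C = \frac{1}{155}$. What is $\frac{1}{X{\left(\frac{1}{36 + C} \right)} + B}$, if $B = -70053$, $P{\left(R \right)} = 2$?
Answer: $- \frac{39061}{2736338063} \approx -1.4275 \cdot 10^{-5}$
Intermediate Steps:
$C = \frac{1}{1085}$ ($C = \frac{1}{7 \cdot 155} = \frac{1}{7} \cdot \frac{1}{155} = \frac{1}{1085} \approx 0.00092166$)
$X{\left(y \right)} = 2 y$ ($X{\left(y \right)} = y 2 = 2 y$)
$\frac{1}{X{\left(\frac{1}{36 + C} \right)} + B} = \frac{1}{\frac{2}{36 + \frac{1}{1085}} - 70053} = \frac{1}{\frac{2}{\frac{39061}{1085}} - 70053} = \frac{1}{2 \cdot \frac{1085}{39061} - 70053} = \frac{1}{\frac{2170}{39061} - 70053} = \frac{1}{- \frac{2736338063}{39061}} = - \frac{39061}{2736338063}$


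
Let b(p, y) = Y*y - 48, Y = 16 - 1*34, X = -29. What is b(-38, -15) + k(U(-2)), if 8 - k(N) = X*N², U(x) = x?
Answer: 346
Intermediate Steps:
Y = -18 (Y = 16 - 34 = -18)
k(N) = 8 + 29*N² (k(N) = 8 - (-29)*N² = 8 + 29*N²)
b(p, y) = -48 - 18*y (b(p, y) = -18*y - 48 = -48 - 18*y)
b(-38, -15) + k(U(-2)) = (-48 - 18*(-15)) + (8 + 29*(-2)²) = (-48 + 270) + (8 + 29*4) = 222 + (8 + 116) = 222 + 124 = 346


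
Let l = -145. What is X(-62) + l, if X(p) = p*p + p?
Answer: 3637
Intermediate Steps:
X(p) = p + p² (X(p) = p² + p = p + p²)
X(-62) + l = -62*(1 - 62) - 145 = -62*(-61) - 145 = 3782 - 145 = 3637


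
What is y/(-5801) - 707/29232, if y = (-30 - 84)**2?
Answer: -54857197/24224976 ≈ -2.2645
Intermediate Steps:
y = 12996 (y = (-114)**2 = 12996)
y/(-5801) - 707/29232 = 12996/(-5801) - 707/29232 = 12996*(-1/5801) - 707*1/29232 = -12996/5801 - 101/4176 = -54857197/24224976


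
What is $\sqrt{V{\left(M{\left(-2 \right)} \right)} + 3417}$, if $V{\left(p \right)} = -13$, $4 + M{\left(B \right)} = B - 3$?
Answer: $2 \sqrt{851} \approx 58.344$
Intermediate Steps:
$M{\left(B \right)} = -7 + B$ ($M{\left(B \right)} = -4 + \left(B - 3\right) = -4 + \left(-3 + B\right) = -7 + B$)
$\sqrt{V{\left(M{\left(-2 \right)} \right)} + 3417} = \sqrt{-13 + 3417} = \sqrt{3404} = 2 \sqrt{851}$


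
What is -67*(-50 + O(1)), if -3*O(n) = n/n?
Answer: 10117/3 ≈ 3372.3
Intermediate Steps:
O(n) = -⅓ (O(n) = -n/(3*n) = -⅓*1 = -⅓)
-67*(-50 + O(1)) = -67*(-50 - ⅓) = -67*(-151/3) = 10117/3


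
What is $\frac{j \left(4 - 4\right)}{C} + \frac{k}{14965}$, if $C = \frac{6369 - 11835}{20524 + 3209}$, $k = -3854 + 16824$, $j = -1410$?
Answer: $\frac{2594}{2993} \approx 0.86669$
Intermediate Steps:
$k = 12970$
$C = - \frac{1822}{7911}$ ($C = - \frac{5466}{23733} = \left(-5466\right) \frac{1}{23733} = - \frac{1822}{7911} \approx -0.23031$)
$\frac{j \left(4 - 4\right)}{C} + \frac{k}{14965} = \frac{\left(-1410\right) \left(4 - 4\right)}{- \frac{1822}{7911}} + \frac{12970}{14965} = - 1410 \left(4 - 4\right) \left(- \frac{7911}{1822}\right) + 12970 \cdot \frac{1}{14965} = \left(-1410\right) 0 \left(- \frac{7911}{1822}\right) + \frac{2594}{2993} = 0 \left(- \frac{7911}{1822}\right) + \frac{2594}{2993} = 0 + \frac{2594}{2993} = \frac{2594}{2993}$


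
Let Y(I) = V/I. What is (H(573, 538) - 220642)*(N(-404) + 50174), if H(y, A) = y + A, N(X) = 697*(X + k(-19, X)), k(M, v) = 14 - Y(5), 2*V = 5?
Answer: 97473739779/2 ≈ 4.8737e+10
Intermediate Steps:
V = 5/2 (V = (½)*5 = 5/2 ≈ 2.5000)
Y(I) = 5/(2*I)
k(M, v) = 27/2 (k(M, v) = 14 - 5/(2*5) = 14 - 1*½ = 14 - ½ = 27/2)
N(X) = 18819/2 + 697*X (N(X) = 697*(X + 27/2) = 697*(27/2 + X) = 18819/2 + 697*X)
H(y, A) = A + y
(H(573, 538) - 220642)*(N(-404) + 50174) = ((538 + 573) - 220642)*((18819/2 + 697*(-404)) + 50174) = (1111 - 220642)*((18819/2 - 281588) + 50174) = -219531*(-544357/2 + 50174) = -219531*(-444009/2) = 97473739779/2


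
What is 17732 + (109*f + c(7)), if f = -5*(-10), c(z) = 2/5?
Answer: 115912/5 ≈ 23182.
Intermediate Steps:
c(z) = ⅖ (c(z) = 2*(⅕) = ⅖)
f = 50
17732 + (109*f + c(7)) = 17732 + (109*50 + ⅖) = 17732 + (5450 + ⅖) = 17732 + 27252/5 = 115912/5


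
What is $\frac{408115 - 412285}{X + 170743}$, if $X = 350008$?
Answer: $- \frac{4170}{520751} \approx -0.0080077$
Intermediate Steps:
$\frac{408115 - 412285}{X + 170743} = \frac{408115 - 412285}{350008 + 170743} = - \frac{4170}{520751}$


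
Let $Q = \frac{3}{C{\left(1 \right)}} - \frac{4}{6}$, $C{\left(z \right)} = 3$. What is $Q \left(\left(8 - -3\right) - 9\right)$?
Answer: $\frac{2}{3} \approx 0.66667$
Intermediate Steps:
$Q = \frac{1}{3}$ ($Q = \frac{3}{3} - \frac{4}{6} = 3 \cdot \frac{1}{3} - \frac{2}{3} = 1 - \frac{2}{3} = \frac{1}{3} \approx 0.33333$)
$Q \left(\left(8 - -3\right) - 9\right) = \frac{\left(8 - -3\right) - 9}{3} = \frac{\left(8 + 3\right) - 9}{3} = \frac{11 - 9}{3} = \frac{1}{3} \cdot 2 = \frac{2}{3}$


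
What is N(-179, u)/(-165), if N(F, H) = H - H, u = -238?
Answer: 0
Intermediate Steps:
N(F, H) = 0
N(-179, u)/(-165) = 0/(-165) = 0*(-1/165) = 0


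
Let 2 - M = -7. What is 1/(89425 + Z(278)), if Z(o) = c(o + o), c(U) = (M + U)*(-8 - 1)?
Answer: 1/84340 ≈ 1.1857e-5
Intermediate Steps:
M = 9 (M = 2 - 1*(-7) = 2 + 7 = 9)
c(U) = -81 - 9*U (c(U) = (9 + U)*(-8 - 1) = (9 + U)*(-9) = -81 - 9*U)
Z(o) = -81 - 18*o (Z(o) = -81 - 9*(o + o) = -81 - 18*o)
1/(89425 + Z(278)) = 1/(89425 + (-81 - 18*278)) = 1/(89425 + (-81 - 5004)) = 1/(89425 - 5085) = 1/84340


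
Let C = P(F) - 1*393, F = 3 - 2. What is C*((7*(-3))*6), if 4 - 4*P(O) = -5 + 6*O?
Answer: 98847/2 ≈ 49424.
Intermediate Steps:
F = 1
P(O) = 9/4 - 3*O/2 (P(O) = 1 - (-5 + 6*O)/4 = 1 + (5/4 - 3*O/2) = 9/4 - 3*O/2)
C = -1569/4 (C = (9/4 - 3/2*1) - 1*393 = (9/4 - 3/2) - 393 = ¾ - 393 = -1569/4 ≈ -392.25)
C*((7*(-3))*6) = -1569*7*(-3)*6/4 = -(-32949)*6/4 = -1569/4*(-126) = 98847/2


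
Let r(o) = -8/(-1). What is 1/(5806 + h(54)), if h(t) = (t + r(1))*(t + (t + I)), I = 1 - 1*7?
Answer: 1/12130 ≈ 8.2440e-5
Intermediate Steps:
r(o) = 8 (r(o) = -8*(-1) = 8)
I = -6 (I = 1 - 7 = -6)
h(t) = (-6 + 2*t)*(8 + t) (h(t) = (t + 8)*(t + (t - 6)) = (8 + t)*(t + (-6 + t)) = (8 + t)*(-6 + 2*t) = (-6 + 2*t)*(8 + t))
1/(5806 + h(54)) = 1/(5806 + (-48 + 2*54**2 + 10*54)) = 1/(5806 + (-48 + 2*2916 + 540)) = 1/(5806 + (-48 + 5832 + 540)) = 1/(5806 + 6324) = 1/12130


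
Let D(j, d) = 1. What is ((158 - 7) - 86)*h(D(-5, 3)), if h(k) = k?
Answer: 65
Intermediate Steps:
((158 - 7) - 86)*h(D(-5, 3)) = ((158 - 7) - 86)*1 = (151 - 86)*1 = 65*1 = 65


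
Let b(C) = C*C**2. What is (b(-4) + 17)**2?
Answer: 2209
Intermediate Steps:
b(C) = C**3
(b(-4) + 17)**2 = ((-4)**3 + 17)**2 = (-64 + 17)**2 = (-47)**2 = 2209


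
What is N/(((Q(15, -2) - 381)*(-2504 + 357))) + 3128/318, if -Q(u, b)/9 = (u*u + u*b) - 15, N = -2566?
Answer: 746529546/75898597 ≈ 9.8359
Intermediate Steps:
Q(u, b) = 135 - 9*u² - 9*b*u (Q(u, b) = -9*((u*u + u*b) - 15) = -9*((u² + b*u) - 15) = -9*(-15 + u² + b*u) = 135 - 9*u² - 9*b*u)
N/(((Q(15, -2) - 381)*(-2504 + 357))) + 3128/318 = -2566*1/((-2504 + 357)*((135 - 9*15² - 9*(-2)*15) - 381)) + 3128/318 = -2566*(-1/(2147*((135 - 9*225 + 270) - 381))) + 3128*(1/318) = -2566*(-1/(2147*((135 - 2025 + 270) - 381))) + 1564/159 = -2566*(-1/(2147*(-1620 - 381))) + 1564/159 = -2566/((-2001*(-2147))) + 1564/159 = -2566/4296147 + 1564/159 = 746529546/75898597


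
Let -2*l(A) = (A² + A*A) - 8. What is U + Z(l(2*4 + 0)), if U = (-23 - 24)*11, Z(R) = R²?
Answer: 3083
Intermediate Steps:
l(A) = 4 - A² (l(A) = -((A² + A*A) - 8)/2 = -((A² + A²) - 8)/2 = -(2*A² - 8)/2 = -(-8 + 2*A²)/2 = 4 - A²)
U = -517 (U = -47*11 = -517)
U + Z(l(2*4 + 0)) = -517 + (4 - (2*4 + 0)²)² = -517 + (4 - (8 + 0)²)² = -517 + (4 - 1*8²)² = -517 + (4 - 1*64)² = -517 + (4 - 64)² = -517 + (-60)² = -517 + 3600 = 3083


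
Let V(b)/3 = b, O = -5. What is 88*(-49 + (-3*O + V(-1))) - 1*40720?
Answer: -43976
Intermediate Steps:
V(b) = 3*b
88*(-49 + (-3*O + V(-1))) - 1*40720 = 88*(-49 + (-3*(-5) + 3*(-1))) - 1*40720 = 88*(-49 + (15 - 3)) - 40720 = 88*(-49 + 12) - 40720 = 88*(-37) - 40720 = -3256 - 40720 = -43976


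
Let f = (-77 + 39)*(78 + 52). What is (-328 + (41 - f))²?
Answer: 21650409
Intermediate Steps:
f = -4940 (f = -38*130 = -4940)
(-328 + (41 - f))² = (-328 + (41 - 1*(-4940)))² = (-328 + (41 + 4940))² = (-328 + 4981)² = 4653² = 21650409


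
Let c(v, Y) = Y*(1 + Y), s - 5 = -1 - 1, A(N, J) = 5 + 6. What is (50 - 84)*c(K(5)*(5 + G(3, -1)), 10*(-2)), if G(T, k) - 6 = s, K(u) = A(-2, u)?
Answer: -12920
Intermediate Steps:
A(N, J) = 11
K(u) = 11
s = 3 (s = 5 + (-1 - 1) = 5 - 2 = 3)
G(T, k) = 9 (G(T, k) = 6 + 3 = 9)
(50 - 84)*c(K(5)*(5 + G(3, -1)), 10*(-2)) = (50 - 84)*((10*(-2))*(1 + 10*(-2))) = -(-680)*(1 - 20) = -(-680)*(-19) = -34*380 = -12920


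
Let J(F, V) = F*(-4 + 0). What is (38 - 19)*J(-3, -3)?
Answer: 228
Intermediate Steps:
J(F, V) = -4*F (J(F, V) = F*(-4) = -4*F)
(38 - 19)*J(-3, -3) = (38 - 19)*(-4*(-3)) = 19*12 = 228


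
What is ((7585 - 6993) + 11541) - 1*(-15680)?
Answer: 27813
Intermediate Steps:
((7585 - 6993) + 11541) - 1*(-15680) = (592 + 11541) + 15680 = 12133 + 15680 = 27813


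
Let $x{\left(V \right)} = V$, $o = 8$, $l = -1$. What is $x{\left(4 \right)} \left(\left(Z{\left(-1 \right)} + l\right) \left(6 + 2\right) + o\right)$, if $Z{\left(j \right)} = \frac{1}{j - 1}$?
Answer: $-16$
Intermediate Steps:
$Z{\left(j \right)} = \frac{1}{-1 + j}$
$x{\left(4 \right)} \left(\left(Z{\left(-1 \right)} + l\right) \left(6 + 2\right) + o\right) = 4 \left(\left(\frac{1}{-1 - 1} - 1\right) \left(6 + 2\right) + 8\right) = 4 \left(\left(\frac{1}{-2} - 1\right) 8 + 8\right) = 4 \left(\left(- \frac{1}{2} - 1\right) 8 + 8\right) = 4 \left(\left(- \frac{3}{2}\right) 8 + 8\right) = 4 \left(-12 + 8\right) = 4 \left(-4\right) = -16$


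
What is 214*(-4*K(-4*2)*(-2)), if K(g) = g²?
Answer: 109568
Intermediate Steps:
214*(-4*K(-4*2)*(-2)) = 214*(-4*(-4*2)²*(-2)) = 214*(-4*(-8)²*(-2)) = 214*(-4*64*(-2)) = 214*(-256*(-2)) = 214*512 = 109568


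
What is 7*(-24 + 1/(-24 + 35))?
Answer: -1841/11 ≈ -167.36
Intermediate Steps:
7*(-24 + 1/(-24 + 35)) = 7*(-24 + 1/11) = 7*(-263/11) = -1841/11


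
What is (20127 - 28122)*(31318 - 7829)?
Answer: -187794555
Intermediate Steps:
(20127 - 28122)*(31318 - 7829) = -7995*23489 = -187794555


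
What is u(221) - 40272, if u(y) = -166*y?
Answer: -76958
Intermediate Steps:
u(221) - 40272 = -166*221 - 40272 = -36686 - 40272 = -76958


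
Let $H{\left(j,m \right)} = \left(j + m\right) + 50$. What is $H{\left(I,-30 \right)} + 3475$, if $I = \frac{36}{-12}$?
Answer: $3492$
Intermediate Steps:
$I = -3$ ($I = 36 \left(- \frac{1}{12}\right) = -3$)
$H{\left(j,m \right)} = 50 + j + m$
$H{\left(I,-30 \right)} + 3475 = \left(50 - 3 - 30\right) + 3475 = 17 + 3475 = 3492$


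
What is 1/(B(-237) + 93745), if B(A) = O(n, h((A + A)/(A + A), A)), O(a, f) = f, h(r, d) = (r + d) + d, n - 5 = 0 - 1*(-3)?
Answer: 1/93272 ≈ 1.0721e-5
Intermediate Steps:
n = 8 (n = 5 + (0 - 1*(-3)) = 5 + (0 + 3) = 5 + 3 = 8)
h(r, d) = r + 2*d (h(r, d) = (d + r) + d = r + 2*d)
B(A) = 1 + 2*A (B(A) = (A + A)/(A + A) + 2*A = (2*A)/((2*A)) + 2*A = (2*A)*(1/(2*A)) + 2*A = 1 + 2*A)
1/(B(-237) + 93745) = 1/((1 + 2*(-237)) + 93745) = 1/((1 - 474) + 93745) = 1/(-473 + 93745) = 1/93272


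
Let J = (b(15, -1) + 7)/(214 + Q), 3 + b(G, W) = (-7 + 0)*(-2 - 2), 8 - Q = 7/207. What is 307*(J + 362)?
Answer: 5108307466/45947 ≈ 1.1118e+5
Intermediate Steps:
Q = 1649/207 (Q = 8 - 7/207 = 1649/207 ≈ 7.9662)
b(G, W) = 25 (b(G, W) = -3 + (-7 + 0)*(-2 - 2) = -3 - 7*(-4) = -3 + 28 = 25)
J = 6624/45947 (J = (25 + 7)/(214 + 1649/207) = 32/(45947/207) = 32*(207/45947) = 6624/45947 ≈ 0.14417)
307*(J + 362) = 307*(6624/45947 + 362) = 307*(16639438/45947) = 5108307466/45947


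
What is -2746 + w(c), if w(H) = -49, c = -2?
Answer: -2795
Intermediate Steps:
-2746 + w(c) = -2746 - 49 = -2795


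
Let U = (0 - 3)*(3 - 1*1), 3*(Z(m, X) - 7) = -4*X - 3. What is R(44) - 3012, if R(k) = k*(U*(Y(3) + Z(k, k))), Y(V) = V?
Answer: 10100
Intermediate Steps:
Z(m, X) = 6 - 4*X/3 (Z(m, X) = 7 + (-4*X - 3)/3 = 7 + (-3 - 4*X)/3 = 7 + (-1 - 4*X/3) = 6 - 4*X/3)
U = -6 (U = -3*(3 - 1) = -3*2 = -6)
R(k) = k*(-54 + 8*k) (R(k) = k*(-6*(3 + (6 - 4*k/3))) = k*(-6*(9 - 4*k/3)) = k*(-54 + 8*k))
R(44) - 3012 = 2*44*(-27 + 4*44) - 3012 = 2*44*(-27 + 176) - 3012 = 2*44*149 - 3012 = 13112 - 3012 = 10100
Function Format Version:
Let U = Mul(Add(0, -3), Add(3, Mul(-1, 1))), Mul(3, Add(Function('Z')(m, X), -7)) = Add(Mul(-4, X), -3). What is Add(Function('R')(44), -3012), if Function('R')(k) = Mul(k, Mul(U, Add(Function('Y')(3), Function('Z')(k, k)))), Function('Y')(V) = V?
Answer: 10100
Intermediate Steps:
Function('Z')(m, X) = Add(6, Mul(Rational(-4, 3), X)) (Function('Z')(m, X) = Add(7, Mul(Rational(1, 3), Add(Mul(-4, X), -3))) = Add(7, Mul(Rational(1, 3), Add(-3, Mul(-4, X)))) = Add(7, Add(-1, Mul(Rational(-4, 3), X))) = Add(6, Mul(Rational(-4, 3), X)))
U = -6 (U = Mul(-3, Add(3, -1)) = Mul(-3, 2) = -6)
Function('R')(k) = Mul(k, Add(-54, Mul(8, k))) (Function('R')(k) = Mul(k, Mul(-6, Add(3, Add(6, Mul(Rational(-4, 3), k))))) = Mul(k, Mul(-6, Add(9, Mul(Rational(-4, 3), k)))) = Mul(k, Add(-54, Mul(8, k))))
Add(Function('R')(44), -3012) = Add(Mul(2, 44, Add(-27, Mul(4, 44))), -3012) = Add(Mul(2, 44, Add(-27, 176)), -3012) = Add(Mul(2, 44, 149), -3012) = Add(13112, -3012) = 10100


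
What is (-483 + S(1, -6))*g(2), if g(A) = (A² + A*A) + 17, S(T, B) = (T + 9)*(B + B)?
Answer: -15075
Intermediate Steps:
S(T, B) = 2*B*(9 + T) (S(T, B) = (9 + T)*(2*B) = 2*B*(9 + T))
g(A) = 17 + 2*A² (g(A) = (A² + A²) + 17 = 2*A² + 17 = 17 + 2*A²)
(-483 + S(1, -6))*g(2) = (-483 + 2*(-6)*(9 + 1))*(17 + 2*2²) = (-483 + 2*(-6)*10)*(17 + 2*4) = (-483 - 120)*(17 + 8) = -603*25 = -15075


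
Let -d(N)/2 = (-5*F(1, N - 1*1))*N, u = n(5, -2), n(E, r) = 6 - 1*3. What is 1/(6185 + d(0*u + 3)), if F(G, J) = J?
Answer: 1/6245 ≈ 0.00016013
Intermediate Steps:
n(E, r) = 3 (n(E, r) = 6 - 3 = 3)
u = 3
d(N) = -2*N*(5 - 5*N) (d(N) = -2*(-5*(N - 1*1))*N = -2*(-5*(N - 1))*N = -2*(-5*(-1 + N))*N = -2*(5 - 5*N)*N = -2*N*(5 - 5*N))
1/(6185 + d(0*u + 3)) = 1/(6185 + 10*(0*3 + 3)*(-1 + (0*3 + 3))) = 1/(6185 + 10*(0 + 3)*(-1 + (0 + 3))) = 1/(6185 + 10*3*(-1 + 3)) = 1/(6185 + 10*3*2) = 1/(6185 + 60) = 1/6245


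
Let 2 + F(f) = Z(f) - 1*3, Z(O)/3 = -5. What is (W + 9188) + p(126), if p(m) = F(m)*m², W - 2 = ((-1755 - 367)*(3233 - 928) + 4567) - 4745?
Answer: -5199718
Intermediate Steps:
Z(O) = -15 (Z(O) = 3*(-5) = -15)
W = -4891386 (W = 2 + (((-1755 - 367)*(3233 - 928) + 4567) - 4745) = 2 + ((-2122*2305 + 4567) - 4745) = 2 + ((-4891210 + 4567) - 4745) = 2 + (-4886643 - 4745) = 2 - 4891388 = -4891386)
F(f) = -20 (F(f) = -2 + (-15 - 1*3) = -2 + (-15 - 3) = -2 - 18 = -20)
p(m) = -20*m²
(W + 9188) + p(126) = (-4891386 + 9188) - 20*126² = -4882198 - 20*15876 = -4882198 - 317520 = -5199718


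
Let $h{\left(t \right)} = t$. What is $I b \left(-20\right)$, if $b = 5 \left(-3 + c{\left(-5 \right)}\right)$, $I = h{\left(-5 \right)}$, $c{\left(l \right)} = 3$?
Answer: $0$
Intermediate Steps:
$I = -5$
$b = 0$ ($b = 5 \left(-3 + 3\right) = 5 \cdot 0 = 0$)
$I b \left(-20\right) = \left(-5\right) 0 \left(-20\right) = 0 \left(-20\right) = 0$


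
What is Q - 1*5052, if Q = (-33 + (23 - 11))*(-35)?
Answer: -4317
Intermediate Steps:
Q = 735 (Q = (-33 + 12)*(-35) = -21*(-35) = 735)
Q - 1*5052 = 735 - 1*5052 = 735 - 5052 = -4317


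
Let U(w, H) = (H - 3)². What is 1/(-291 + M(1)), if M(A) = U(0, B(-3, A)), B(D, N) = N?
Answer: -1/287 ≈ -0.0034843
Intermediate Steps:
U(w, H) = (-3 + H)²
M(A) = (-3 + A)²
1/(-291 + M(1)) = 1/(-291 + (-3 + 1)²) = 1/(-291 + (-2)²) = 1/(-291 + 4) = 1/(-287) = -1/287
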